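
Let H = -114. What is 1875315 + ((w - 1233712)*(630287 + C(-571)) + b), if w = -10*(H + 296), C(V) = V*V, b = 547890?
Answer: -1181571423291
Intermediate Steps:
C(V) = V**2
w = -1820 (w = -10*(-114 + 296) = -10*182 = -1820)
1875315 + ((w - 1233712)*(630287 + C(-571)) + b) = 1875315 + ((-1820 - 1233712)*(630287 + (-571)**2) + 547890) = 1875315 + (-1235532*(630287 + 326041) + 547890) = 1875315 + (-1235532*956328 + 547890) = 1875315 + (-1181573846496 + 547890) = 1875315 - 1181573298606 = -1181571423291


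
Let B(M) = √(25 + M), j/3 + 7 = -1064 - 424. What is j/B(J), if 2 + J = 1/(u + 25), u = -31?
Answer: -4485*√822/137 ≈ -938.59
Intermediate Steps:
j = -4485 (j = -21 + 3*(-1064 - 424) = -21 + 3*(-1488) = -21 - 4464 = -4485)
J = -13/6 (J = -2 + 1/(-31 + 25) = -2 + 1/(-6) = -2 - ⅙ = -13/6 ≈ -2.1667)
j/B(J) = -4485/√(25 - 13/6) = -4485*√822/137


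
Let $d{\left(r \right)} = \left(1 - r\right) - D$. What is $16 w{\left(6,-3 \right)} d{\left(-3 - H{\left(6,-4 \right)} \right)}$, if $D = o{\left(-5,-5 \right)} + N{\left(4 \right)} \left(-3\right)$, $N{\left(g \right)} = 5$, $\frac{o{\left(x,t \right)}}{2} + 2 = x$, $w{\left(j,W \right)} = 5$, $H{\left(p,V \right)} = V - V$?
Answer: $2640$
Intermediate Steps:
$H{\left(p,V \right)} = 0$
$o{\left(x,t \right)} = -4 + 2 x$
$D = -29$ ($D = \left(-4 + 2 \left(-5\right)\right) + 5 \left(-3\right) = \left(-4 - 10\right) - 15 = -14 - 15 = -29$)
$d{\left(r \right)} = 30 - r$ ($d{\left(r \right)} = \left(1 - r\right) - -29 = \left(1 - r\right) + 29 = 30 - r$)
$16 w{\left(6,-3 \right)} d{\left(-3 - H{\left(6,-4 \right)} \right)} = 16 \cdot 5 \left(30 - \left(-3 - 0\right)\right) = 80 \left(30 - \left(-3 + 0\right)\right) = 80 \left(30 - -3\right) = 80 \left(30 + 3\right) = 80 \cdot 33 = 2640$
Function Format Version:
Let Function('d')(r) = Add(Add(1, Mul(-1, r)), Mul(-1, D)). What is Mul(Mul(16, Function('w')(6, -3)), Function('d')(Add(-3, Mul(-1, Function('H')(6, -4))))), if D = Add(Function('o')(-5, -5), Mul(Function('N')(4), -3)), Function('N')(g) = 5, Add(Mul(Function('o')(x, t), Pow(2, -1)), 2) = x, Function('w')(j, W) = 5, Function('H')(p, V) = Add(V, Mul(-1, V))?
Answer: 2640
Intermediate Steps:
Function('H')(p, V) = 0
Function('o')(x, t) = Add(-4, Mul(2, x))
D = -29 (D = Add(Add(-4, Mul(2, -5)), Mul(5, -3)) = Add(Add(-4, -10), -15) = Add(-14, -15) = -29)
Function('d')(r) = Add(30, Mul(-1, r)) (Function('d')(r) = Add(Add(1, Mul(-1, r)), Mul(-1, -29)) = Add(Add(1, Mul(-1, r)), 29) = Add(30, Mul(-1, r)))
Mul(Mul(16, Function('w')(6, -3)), Function('d')(Add(-3, Mul(-1, Function('H')(6, -4))))) = Mul(Mul(16, 5), Add(30, Mul(-1, Add(-3, Mul(-1, 0))))) = Mul(80, Add(30, Mul(-1, Add(-3, 0)))) = Mul(80, Add(30, Mul(-1, -3))) = Mul(80, Add(30, 3)) = Mul(80, 33) = 2640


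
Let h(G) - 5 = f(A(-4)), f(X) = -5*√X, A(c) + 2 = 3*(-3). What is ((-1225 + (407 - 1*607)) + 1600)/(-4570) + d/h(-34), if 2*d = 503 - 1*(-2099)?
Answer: 593507/27420 + 1301*I*√11/60 ≈ 21.645 + 71.916*I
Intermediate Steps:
A(c) = -11 (A(c) = -2 + 3*(-3) = -2 - 9 = -11)
h(G) = 5 - 5*I*√11
d = 1301 (d = (503 - 1*(-2099))/2 = (503 + 2099)/2 = (½)*2602 = 1301)
((-1225 + (407 - 1*607)) + 1600)/(-4570) + d/h(-34) = ((-1225 + (407 - 1*607)) + 1600)/(-4570) + 1301/(5 - 5*I*√11) = ((-1225 + (407 - 607)) + 1600)*(-1/4570) + 1301/(5 - 5*I*√11) = ((-1225 - 200) + 1600)*(-1/4570) + 1301/(5 - 5*I*√11) = (-1425 + 1600)*(-1/4570) + 1301/(5 - 5*I*√11) = 175*(-1/4570) + 1301/(5 - 5*I*√11) = -35/914 + 1301/(5 - 5*I*√11)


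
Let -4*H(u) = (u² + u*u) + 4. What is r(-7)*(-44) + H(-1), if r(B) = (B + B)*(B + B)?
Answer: -17251/2 ≈ -8625.5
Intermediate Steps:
H(u) = -1 - u²/2 (H(u) = -((u² + u*u) + 4)/4 = -((u² + u²) + 4)/4 = -(2*u² + 4)/4 = -(4 + 2*u²)/4 = -1 - u²/2)
r(B) = 4*B² (r(B) = (2*B)*(2*B) = 4*B²)
r(-7)*(-44) + H(-1) = (4*(-7)²)*(-44) + (-1 - ½*(-1)²) = (4*49)*(-44) + (-1 - ½*1) = 196*(-44) + (-1 - ½) = -8624 - 3/2 = -17251/2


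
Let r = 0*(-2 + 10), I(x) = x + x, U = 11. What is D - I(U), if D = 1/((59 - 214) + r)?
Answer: -3411/155 ≈ -22.006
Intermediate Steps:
I(x) = 2*x
r = 0 (r = 0*8 = 0)
D = -1/155 (D = 1/((59 - 214) + 0) = 1/(-155 + 0) = 1/(-155) = -1/155 ≈ -0.0064516)
D - I(U) = -1/155 - 2*11 = -1/155 - 1*22 = -1/155 - 22 = -3411/155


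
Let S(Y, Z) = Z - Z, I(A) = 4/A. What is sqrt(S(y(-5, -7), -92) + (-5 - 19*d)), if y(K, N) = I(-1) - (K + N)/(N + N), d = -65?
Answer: sqrt(1230) ≈ 35.071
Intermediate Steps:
y(K, N) = -4 - (K + N)/(2*N) (y(K, N) = 4/(-1) - (K + N)/(N + N) = 4*(-1) - (K + N)/(2*N) = -4 - (K + N)*1/(2*N) = -4 - (K + N)/(2*N))
S(Y, Z) = 0
sqrt(S(y(-5, -7), -92) + (-5 - 19*d)) = sqrt(0 + (-5 - 19*(-65))) = sqrt(0 + (-5 + 1235)) = sqrt(0 + 1230) = sqrt(1230)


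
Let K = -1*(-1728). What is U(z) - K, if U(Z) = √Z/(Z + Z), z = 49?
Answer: -24191/14 ≈ -1727.9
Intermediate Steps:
K = 1728
U(Z) = 1/(2*√Z) (U(Z) = √Z/((2*Z)) = (1/(2*Z))*√Z = 1/(2*√Z))
U(z) - K = 1/(2*√49) - 1*1728 = (½)*(⅐) - 1728 = 1/14 - 1728 = -24191/14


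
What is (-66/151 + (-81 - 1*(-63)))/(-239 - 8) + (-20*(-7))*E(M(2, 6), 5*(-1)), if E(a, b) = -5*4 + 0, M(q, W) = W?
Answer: -104428816/37297 ≈ -2799.9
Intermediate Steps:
E(a, b) = -20 (E(a, b) = -20 + 0 = -20)
(-66/151 + (-81 - 1*(-63)))/(-239 - 8) + (-20*(-7))*E(M(2, 6), 5*(-1)) = (-66/151 + (-81 - 1*(-63)))/(-239 - 8) - 20*(-7)*(-20) = (-66*1/151 + (-81 + 63))/(-247) + 140*(-20) = (-66/151 - 18)*(-1/247) - 2800 = -2784/151*(-1/247) - 2800 = 2784/37297 - 2800 = -104428816/37297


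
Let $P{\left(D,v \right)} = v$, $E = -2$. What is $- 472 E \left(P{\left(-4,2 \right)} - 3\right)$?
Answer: $-944$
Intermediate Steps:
$- 472 E \left(P{\left(-4,2 \right)} - 3\right) = - 472 \left(- 2 \left(2 - 3\right)\right) = - 472 \left(\left(-2\right) \left(-1\right)\right) = \left(-472\right) 2 = -944$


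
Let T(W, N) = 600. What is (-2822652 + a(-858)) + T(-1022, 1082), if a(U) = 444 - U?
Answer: -2820750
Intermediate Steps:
(-2822652 + a(-858)) + T(-1022, 1082) = (-2822652 + (444 - 1*(-858))) + 600 = (-2822652 + (444 + 858)) + 600 = (-2822652 + 1302) + 600 = -2821350 + 600 = -2820750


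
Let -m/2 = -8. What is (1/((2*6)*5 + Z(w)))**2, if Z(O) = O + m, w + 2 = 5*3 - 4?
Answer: 1/7225 ≈ 0.00013841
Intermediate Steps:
m = 16 (m = -2*(-8) = 16)
w = 9 (w = -2 + (5*3 - 4) = -2 + (15 - 4) = -2 + 11 = 9)
Z(O) = 16 + O (Z(O) = O + 16 = 16 + O)
(1/((2*6)*5 + Z(w)))**2 = (1/((2*6)*5 + (16 + 9)))**2 = (1/(12*5 + 25))**2 = (1/(60 + 25))**2 = (1/85)**2 = 1/7225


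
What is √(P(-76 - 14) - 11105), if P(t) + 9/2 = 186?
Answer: I*√43694/2 ≈ 104.52*I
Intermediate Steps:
P(t) = 363/2 (P(t) = -9/2 + 186 = 363/2)
√(P(-76 - 14) - 11105) = √(363/2 - 11105) = √(-21847/2) = I*√43694/2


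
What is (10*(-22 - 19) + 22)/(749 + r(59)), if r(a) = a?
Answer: -97/202 ≈ -0.48020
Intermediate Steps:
(10*(-22 - 19) + 22)/(749 + r(59)) = (10*(-22 - 19) + 22)/(749 + 59) = (10*(-41) + 22)/808 = (-410 + 22)*(1/808) = -388*1/808 = -97/202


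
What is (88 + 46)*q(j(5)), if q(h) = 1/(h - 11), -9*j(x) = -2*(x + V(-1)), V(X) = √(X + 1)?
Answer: -1206/89 ≈ -13.551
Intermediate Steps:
V(X) = √(1 + X)
j(x) = 2*x/9 (j(x) = -(-2)*(x + √(1 - 1))/9 = -(-2)*(x + √0)/9 = -(-2)*(x + 0)/9 = -(-2)*x/9 = 2*x/9)
q(h) = 1/(-11 + h)
(88 + 46)*q(j(5)) = (88 + 46)/(-11 + (2/9)*5) = 134/(-11 + 10/9) = 134/(-89/9) = 134*(-9/89) = -1206/89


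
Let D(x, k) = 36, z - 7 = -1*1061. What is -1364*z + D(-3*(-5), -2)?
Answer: 1437692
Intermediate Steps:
z = -1054 (z = 7 - 1*1061 = 7 - 1061 = -1054)
-1364*z + D(-3*(-5), -2) = -1364*(-1054) + 36 = 1437656 + 36 = 1437692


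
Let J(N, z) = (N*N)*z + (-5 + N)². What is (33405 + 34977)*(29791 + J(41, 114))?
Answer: 15230107422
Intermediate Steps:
J(N, z) = (-5 + N)² + z*N² (J(N, z) = N²*z + (-5 + N)² = z*N² + (-5 + N)² = (-5 + N)² + z*N²)
(33405 + 34977)*(29791 + J(41, 114)) = (33405 + 34977)*(29791 + ((-5 + 41)² + 114*41²)) = 68382*(29791 + (36² + 114*1681)) = 68382*(29791 + (1296 + 191634)) = 68382*(29791 + 192930) = 68382*222721 = 15230107422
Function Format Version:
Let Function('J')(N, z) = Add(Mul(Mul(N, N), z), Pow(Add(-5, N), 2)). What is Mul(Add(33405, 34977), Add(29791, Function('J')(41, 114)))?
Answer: 15230107422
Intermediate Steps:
Function('J')(N, z) = Add(Pow(Add(-5, N), 2), Mul(z, Pow(N, 2))) (Function('J')(N, z) = Add(Mul(Pow(N, 2), z), Pow(Add(-5, N), 2)) = Add(Mul(z, Pow(N, 2)), Pow(Add(-5, N), 2)) = Add(Pow(Add(-5, N), 2), Mul(z, Pow(N, 2))))
Mul(Add(33405, 34977), Add(29791, Function('J')(41, 114))) = Mul(Add(33405, 34977), Add(29791, Add(Pow(Add(-5, 41), 2), Mul(114, Pow(41, 2))))) = Mul(68382, Add(29791, Add(Pow(36, 2), Mul(114, 1681)))) = Mul(68382, Add(29791, Add(1296, 191634))) = Mul(68382, Add(29791, 192930)) = Mul(68382, 222721) = 15230107422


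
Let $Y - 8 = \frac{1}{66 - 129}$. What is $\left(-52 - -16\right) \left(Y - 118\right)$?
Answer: $\frac{27724}{7} \approx 3960.6$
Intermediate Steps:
$Y = \frac{503}{63}$ ($Y = 8 + \frac{1}{66 - 129} = 8 + \frac{1}{-63} = 8 - \frac{1}{63} = \frac{503}{63} \approx 7.9841$)
$\left(-52 - -16\right) \left(Y - 118\right) = \left(-52 - -16\right) \left(\frac{503}{63} - 118\right) = \left(-52 + 16\right) \left(- \frac{6931}{63}\right) = \left(-36\right) \left(- \frac{6931}{63}\right) = \frac{27724}{7}$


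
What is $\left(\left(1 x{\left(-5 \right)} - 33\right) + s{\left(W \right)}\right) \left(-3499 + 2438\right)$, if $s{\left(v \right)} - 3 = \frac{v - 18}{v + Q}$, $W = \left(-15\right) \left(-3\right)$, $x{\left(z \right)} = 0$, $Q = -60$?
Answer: $\frac{168699}{5} \approx 33740.0$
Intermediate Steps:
$W = 45$
$s{\left(v \right)} = 3 + \frac{-18 + v}{-60 + v}$ ($s{\left(v \right)} = 3 + \frac{v - 18}{v - 60} = 3 + \frac{-18 + v}{-60 + v}$)
$\left(\left(1 x{\left(-5 \right)} - 33\right) + s{\left(W \right)}\right) \left(-3499 + 2438\right) = \left(\left(1 \cdot 0 - 33\right) + \frac{2 \left(-99 + 2 \cdot 45\right)}{-60 + 45}\right) \left(-3499 + 2438\right) = \left(\left(0 - 33\right) + \frac{2 \left(-99 + 90\right)}{-15}\right) \left(-1061\right) = \left(-33 + 2 \left(- \frac{1}{15}\right) \left(-9\right)\right) \left(-1061\right) = \left(-33 + \frac{6}{5}\right) \left(-1061\right) = \left(- \frac{159}{5}\right) \left(-1061\right) = \frac{168699}{5}$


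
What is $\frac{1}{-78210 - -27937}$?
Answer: $- \frac{1}{50273} \approx -1.9891 \cdot 10^{-5}$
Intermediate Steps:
$\frac{1}{-78210 - -27937} = \frac{1}{-78210 + \left(-7014 + 34951\right)} = \frac{1}{-78210 + 27937} = \frac{1}{-50273} = - \frac{1}{50273}$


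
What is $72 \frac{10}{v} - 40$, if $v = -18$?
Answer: $-80$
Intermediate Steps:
$72 \frac{10}{v} - 40 = 72 \frac{10}{-18} - 40 = 72 \cdot 10 \left(- \frac{1}{18}\right) - 40 = 72 \left(- \frac{5}{9}\right) - 40 = -40 - 40 = -80$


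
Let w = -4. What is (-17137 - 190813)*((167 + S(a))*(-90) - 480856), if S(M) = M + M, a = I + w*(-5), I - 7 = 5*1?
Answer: 104317285700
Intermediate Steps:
I = 12 (I = 7 + 5*1 = 7 + 5 = 12)
a = 32 (a = 12 - 4*(-5) = 12 + 20 = 32)
S(M) = 2*M
(-17137 - 190813)*((167 + S(a))*(-90) - 480856) = (-17137 - 190813)*((167 + 2*32)*(-90) - 480856) = -207950*((167 + 64)*(-90) - 480856) = -207950*(231*(-90) - 480856) = -207950*(-20790 - 480856) = -207950*(-501646) = 104317285700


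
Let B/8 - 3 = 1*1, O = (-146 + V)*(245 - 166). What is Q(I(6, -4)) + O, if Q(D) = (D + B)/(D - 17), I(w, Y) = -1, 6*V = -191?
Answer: -126455/9 ≈ -14051.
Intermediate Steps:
V = -191/6 (V = (1/6)*(-191) = -191/6 ≈ -31.833)
O = -84293/6 (O = (-146 - 191/6)*(245 - 166) = -1067/6*79 = -84293/6 ≈ -14049.)
B = 32 (B = 24 + 8*(1*1) = 24 + 8*1 = 24 + 8 = 32)
Q(D) = (32 + D)/(-17 + D) (Q(D) = (D + 32)/(D - 17) = (32 + D)/(-17 + D))
Q(I(6, -4)) + O = (32 - 1)/(-17 - 1) - 84293/6 = 31/(-18) - 84293/6 = -1/18*31 - 84293/6 = -31/18 - 84293/6 = -126455/9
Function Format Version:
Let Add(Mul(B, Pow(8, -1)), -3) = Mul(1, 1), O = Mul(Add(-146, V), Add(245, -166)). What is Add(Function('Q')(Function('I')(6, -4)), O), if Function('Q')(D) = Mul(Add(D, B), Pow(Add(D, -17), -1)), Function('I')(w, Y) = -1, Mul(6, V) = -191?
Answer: Rational(-126455, 9) ≈ -14051.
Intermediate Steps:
V = Rational(-191, 6) (V = Mul(Rational(1, 6), -191) = Rational(-191, 6) ≈ -31.833)
O = Rational(-84293, 6) (O = Mul(Add(-146, Rational(-191, 6)), Add(245, -166)) = Mul(Rational(-1067, 6), 79) = Rational(-84293, 6) ≈ -14049.)
B = 32 (B = Add(24, Mul(8, Mul(1, 1))) = Add(24, Mul(8, 1)) = Add(24, 8) = 32)
Function('Q')(D) = Mul(Pow(Add(-17, D), -1), Add(32, D)) (Function('Q')(D) = Mul(Add(D, 32), Pow(Add(D, -17), -1)) = Mul(Add(32, D), Pow(Add(-17, D), -1)) = Mul(Pow(Add(-17, D), -1), Add(32, D)))
Add(Function('Q')(Function('I')(6, -4)), O) = Add(Mul(Pow(Add(-17, -1), -1), Add(32, -1)), Rational(-84293, 6)) = Add(Mul(Pow(-18, -1), 31), Rational(-84293, 6)) = Add(Mul(Rational(-1, 18), 31), Rational(-84293, 6)) = Add(Rational(-31, 18), Rational(-84293, 6)) = Rational(-126455, 9)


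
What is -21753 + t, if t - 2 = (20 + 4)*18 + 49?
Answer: -21270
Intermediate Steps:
t = 483 (t = 2 + ((20 + 4)*18 + 49) = 2 + (24*18 + 49) = 2 + (432 + 49) = 2 + 481 = 483)
-21753 + t = -21753 + 483 = -21270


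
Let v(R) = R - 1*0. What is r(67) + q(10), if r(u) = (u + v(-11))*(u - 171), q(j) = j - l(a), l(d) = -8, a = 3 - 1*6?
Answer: -5806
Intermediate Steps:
v(R) = R (v(R) = R + 0 = R)
a = -3 (a = 3 - 6 = -3)
q(j) = 8 + j (q(j) = j - 1*(-8) = j + 8 = 8 + j)
r(u) = (-171 + u)*(-11 + u) (r(u) = (u - 11)*(u - 171) = (-11 + u)*(-171 + u) = (-171 + u)*(-11 + u))
r(67) + q(10) = (1881 + 67² - 182*67) + (8 + 10) = (1881 + 4489 - 12194) + 18 = -5824 + 18 = -5806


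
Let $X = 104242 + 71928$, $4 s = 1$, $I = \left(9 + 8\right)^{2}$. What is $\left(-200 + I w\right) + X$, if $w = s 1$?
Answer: $\frac{704169}{4} \approx 1.7604 \cdot 10^{5}$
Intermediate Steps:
$I = 289$ ($I = 17^{2} = 289$)
$s = \frac{1}{4}$ ($s = \frac{1}{4} \cdot 1 = \frac{1}{4} \approx 0.25$)
$w = \frac{1}{4}$ ($w = \frac{1}{4} \cdot 1 = \frac{1}{4} \approx 0.25$)
$X = 176170$
$\left(-200 + I w\right) + X = \left(-200 + 289 \cdot \frac{1}{4}\right) + 176170 = \left(-200 + \frac{289}{4}\right) + 176170 = - \frac{511}{4} + 176170 = \frac{704169}{4}$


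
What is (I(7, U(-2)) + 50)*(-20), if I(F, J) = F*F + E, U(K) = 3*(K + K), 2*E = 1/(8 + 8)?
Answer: -15845/8 ≈ -1980.6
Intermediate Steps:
E = 1/32 (E = 1/(2*(8 + 8)) = (1/2)/16 = (1/2)*(1/16) = 1/32 ≈ 0.031250)
U(K) = 6*K (U(K) = 3*(2*K) = 6*K)
I(F, J) = 1/32 + F**2 (I(F, J) = F*F + 1/32 = F**2 + 1/32 = 1/32 + F**2)
(I(7, U(-2)) + 50)*(-20) = ((1/32 + 7**2) + 50)*(-20) = ((1/32 + 49) + 50)*(-20) = (1569/32 + 50)*(-20) = (3169/32)*(-20) = -15845/8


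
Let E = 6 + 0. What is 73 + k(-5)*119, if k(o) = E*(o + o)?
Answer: -7067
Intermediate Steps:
E = 6
k(o) = 12*o (k(o) = 6*(o + o) = 6*(2*o) = 12*o)
73 + k(-5)*119 = 73 + (12*(-5))*119 = 73 - 60*119 = 73 - 7140 = -7067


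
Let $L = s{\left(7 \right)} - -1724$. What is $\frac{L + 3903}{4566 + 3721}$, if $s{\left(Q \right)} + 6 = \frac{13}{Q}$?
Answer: $\frac{39360}{58009} \approx 0.67852$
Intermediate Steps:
$s{\left(Q \right)} = -6 + \frac{13}{Q}$
$L = \frac{12039}{7}$ ($L = \left(-6 + \frac{13}{7}\right) - -1724 = \left(-6 + 13 \cdot \frac{1}{7}\right) + 1724 = \left(-6 + \frac{13}{7}\right) + 1724 = - \frac{29}{7} + 1724 = \frac{12039}{7} \approx 1719.9$)
$\frac{L + 3903}{4566 + 3721} = \frac{\frac{12039}{7} + 3903}{4566 + 3721} = \frac{39360}{7 \cdot 8287} = \frac{39360}{7} \cdot \frac{1}{8287} = \frac{39360}{58009}$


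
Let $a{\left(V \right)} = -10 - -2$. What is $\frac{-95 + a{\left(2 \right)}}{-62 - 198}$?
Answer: $\frac{103}{260} \approx 0.39615$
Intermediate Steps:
$a{\left(V \right)} = -8$ ($a{\left(V \right)} = -10 + 2 = -8$)
$\frac{-95 + a{\left(2 \right)}}{-62 - 198} = \frac{-95 - 8}{-62 - 198} = - \frac{103}{-260} = \left(-103\right) \left(- \frac{1}{260}\right) = \frac{103}{260}$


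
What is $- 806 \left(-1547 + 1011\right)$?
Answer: $432016$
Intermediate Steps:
$- 806 \left(-1547 + 1011\right) = \left(-806\right) \left(-536\right) = 432016$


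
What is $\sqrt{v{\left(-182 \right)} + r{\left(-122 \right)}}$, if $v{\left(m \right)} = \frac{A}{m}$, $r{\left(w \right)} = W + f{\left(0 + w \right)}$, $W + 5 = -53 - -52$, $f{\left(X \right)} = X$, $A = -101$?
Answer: $\frac{i \sqrt{4221490}}{182} \approx 11.289 i$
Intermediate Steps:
$W = -6$ ($W = -5 - 1 = -6$)
$r{\left(w \right)} = -6 + w$ ($r{\left(w \right)} = -6 + \left(0 + w\right) = -6 + w$)
$v{\left(m \right)} = - \frac{101}{m}$
$\sqrt{v{\left(-182 \right)} + r{\left(-122 \right)}} = \sqrt{- \frac{101}{-182} - 128} = \sqrt{\left(-101\right) \left(- \frac{1}{182}\right) - 128} = \sqrt{\frac{101}{182} - 128} = \sqrt{- \frac{23195}{182}} = \frac{i \sqrt{4221490}}{182}$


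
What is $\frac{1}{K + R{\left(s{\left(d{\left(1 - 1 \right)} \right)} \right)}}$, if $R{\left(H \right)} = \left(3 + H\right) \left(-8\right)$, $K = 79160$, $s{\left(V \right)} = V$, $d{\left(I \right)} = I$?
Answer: $\frac{1}{79136} \approx 1.2636 \cdot 10^{-5}$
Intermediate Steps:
$R{\left(H \right)} = -24 - 8 H$
$\frac{1}{K + R{\left(s{\left(d{\left(1 - 1 \right)} \right)} \right)}} = \frac{1}{79160 - \left(24 + 8 \left(1 - 1\right)\right)} = \frac{1}{79160 - 24} = \frac{1}{79136}$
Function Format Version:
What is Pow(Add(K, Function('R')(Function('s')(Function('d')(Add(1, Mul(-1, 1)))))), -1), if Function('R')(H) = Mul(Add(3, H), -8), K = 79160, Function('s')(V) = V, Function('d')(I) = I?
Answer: Rational(1, 79136) ≈ 1.2636e-5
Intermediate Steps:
Function('R')(H) = Add(-24, Mul(-8, H))
Pow(Add(K, Function('R')(Function('s')(Function('d')(Add(1, Mul(-1, 1)))))), -1) = Pow(Add(79160, Add(-24, Mul(-8, Add(1, Mul(-1, 1))))), -1) = Pow(Add(79160, Add(-24, Mul(-8, Add(1, -1)))), -1) = Pow(Add(79160, Add(-24, Mul(-8, 0))), -1) = Pow(Add(79160, Add(-24, 0)), -1) = Pow(Add(79160, -24), -1) = Pow(79136, -1) = Rational(1, 79136)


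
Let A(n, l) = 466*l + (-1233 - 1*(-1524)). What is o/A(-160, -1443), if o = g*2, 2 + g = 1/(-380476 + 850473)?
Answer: 626662/105302357853 ≈ 5.9511e-6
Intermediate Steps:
g = -939993/469997 (g = -2 + 1/(-380476 + 850473) = -2 + 1/469997 = -939993/469997 ≈ -2.0000)
A(n, l) = 291 + 466*l (A(n, l) = 466*l + (-1233 + 1524) = 466*l + 291 = 291 + 466*l)
o = -1879986/469997 (o = -939993/469997*2 = -1879986/469997 ≈ -4.0000)
o/A(-160, -1443) = -1879986/(469997*(291 + 466*(-1443))) = -1879986/(469997*(291 - 672438)) = -1879986/469997/(-672147) = -1879986/469997*(-1/672147) = 626662/105302357853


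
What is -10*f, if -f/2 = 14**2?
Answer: 3920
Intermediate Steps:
f = -392 (f = -2*14**2 = -2*196 = -392)
-10*f = -10*(-392) = 3920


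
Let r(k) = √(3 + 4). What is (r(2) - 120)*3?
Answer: -360 + 3*√7 ≈ -352.06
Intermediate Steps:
r(k) = √7
(r(2) - 120)*3 = (√7 - 120)*3 = (-120 + √7)*3 = -360 + 3*√7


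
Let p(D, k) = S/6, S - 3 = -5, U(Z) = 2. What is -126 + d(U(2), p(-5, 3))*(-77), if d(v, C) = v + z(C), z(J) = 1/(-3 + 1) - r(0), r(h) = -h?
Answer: -483/2 ≈ -241.50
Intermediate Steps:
S = -2 (S = 3 - 5 = -2)
z(J) = -½ (z(J) = 1/(-3 + 1) - (-1)*0 = 1/(-2) - 1*0 = -½ + 0 = -½)
p(D, k) = -⅓ (p(D, k) = -2/6 = -2*⅙ = -⅓)
d(v, C) = -½ + v (d(v, C) = v - ½ = -½ + v)
-126 + d(U(2), p(-5, 3))*(-77) = -126 + (-½ + 2)*(-77) = -126 + (3/2)*(-77) = -126 - 231/2 = -483/2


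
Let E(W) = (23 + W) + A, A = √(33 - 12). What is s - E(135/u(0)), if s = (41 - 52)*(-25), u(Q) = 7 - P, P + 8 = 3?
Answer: 963/4 - √21 ≈ 236.17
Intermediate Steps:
P = -5 (P = -8 + 3 = -5)
u(Q) = 12 (u(Q) = 7 - 1*(-5) = 7 + 5 = 12)
s = 275 (s = -11*(-25) = 275)
A = √21 ≈ 4.5826
E(W) = 23 + W + √21 (E(W) = (23 + W) + √21 = 23 + W + √21)
s - E(135/u(0)) = 275 - (23 + 135/12 + √21) = 275 - (23 + 135*(1/12) + √21) = 275 - (23 + 45/4 + √21) = 275 - (137/4 + √21) = 275 + (-137/4 - √21) = 963/4 - √21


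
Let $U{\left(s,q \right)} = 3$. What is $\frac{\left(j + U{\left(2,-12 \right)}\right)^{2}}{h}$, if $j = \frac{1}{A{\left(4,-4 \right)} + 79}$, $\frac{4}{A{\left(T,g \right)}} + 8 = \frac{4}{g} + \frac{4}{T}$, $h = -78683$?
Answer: $- \frac{20339}{176314297} \approx -0.00011536$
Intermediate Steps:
$A{\left(T,g \right)} = \frac{4}{-8 + \frac{4}{T} + \frac{4}{g}}$ ($A{\left(T,g \right)} = \frac{4}{-8 + \left(\frac{4}{g} + \frac{4}{T}\right)} = \frac{4}{-8 + \left(\frac{4}{T} + \frac{4}{g}\right)} = \frac{4}{-8 + \frac{4}{T} + \frac{4}{g}}$)
$j = \frac{2}{157}$ ($j = \frac{1}{4 \left(-4\right) \frac{1}{4 - 4 - 8 \left(-4\right)} + 79} = \frac{1}{4 \left(-4\right) \frac{1}{4 - 4 + 32} + 79} = \frac{1}{4 \left(-4\right) \frac{1}{32} + 79} = \frac{1}{- \frac{1}{2} + 79} = \frac{1}{\frac{157}{2}} = \frac{2}{157} \approx 0.012739$)
$\frac{\left(j + U{\left(2,-12 \right)}\right)^{2}}{h} = \frac{\left(\frac{2}{157} + 3\right)^{2}}{-78683} = \left(\frac{473}{157}\right)^{2} \left(- \frac{1}{78683}\right) = \frac{223729}{24649} \left(- \frac{1}{78683}\right) = - \frac{20339}{176314297}$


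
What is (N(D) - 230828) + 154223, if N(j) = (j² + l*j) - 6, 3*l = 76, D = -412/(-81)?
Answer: -501629603/6561 ≈ -76456.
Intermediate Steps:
D = 412/81 (D = -412*(-1/81) = 412/81 ≈ 5.0864)
l = 76/3 (l = (⅓)*76 = 76/3 ≈ 25.333)
N(j) = -6 + j² + 76*j/3 (N(j) = (j² + 76*j/3) - 6 = -6 + j² + 76*j/3)
(N(D) - 230828) + 154223 = ((-6 + (412/81)² + (76/3)*(412/81)) - 230828) + 154223 = ((-6 + 169744/6561 + 31312/243) - 230828) + 154223 = (975802/6561 - 230828) + 154223 = -1513486706/6561 + 154223 = -501629603/6561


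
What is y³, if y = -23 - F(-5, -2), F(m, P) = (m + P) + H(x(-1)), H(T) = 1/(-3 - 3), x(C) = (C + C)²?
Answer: -857375/216 ≈ -3969.3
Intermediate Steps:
x(C) = 4*C² (x(C) = (2*C)² = 4*C²)
H(T) = -⅙ (H(T) = 1/(-6) = -⅙)
F(m, P) = -⅙ + P + m (F(m, P) = (m + P) - ⅙ = (P + m) - ⅙ = -⅙ + P + m)
y = -95/6 (y = -23 - (-⅙ - 2 - 5) = -23 - 1*(-43/6) = -23 + 43/6 = -95/6 ≈ -15.833)
y³ = (-95/6)³ = -857375/216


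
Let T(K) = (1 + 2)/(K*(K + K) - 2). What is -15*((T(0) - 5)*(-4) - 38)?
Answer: 180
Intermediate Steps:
T(K) = 3/(-2 + 2*K²) (T(K) = 3/(K*(2*K) - 2) = 3/(2*K² - 2) = 3/(-2 + 2*K²))
-15*((T(0) - 5)*(-4) - 38) = -15*((3/(2*(-1 + 0²)) - 5)*(-4) - 38) = -15*((3/(2*(-1 + 0)) - 5)*(-4) - 38) = -15*(((3/2)/(-1) - 5)*(-4) - 38) = -15*(((3/2)*(-1) - 5)*(-4) - 38) = -15*((-3/2 - 5)*(-4) - 38) = -15*(-13/2*(-4) - 38) = -15*(26 - 38) = -15*(-12) = 180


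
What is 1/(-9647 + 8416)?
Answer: -1/1231 ≈ -0.00081235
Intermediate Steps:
1/(-9647 + 8416) = 1/(-1231) = -1/1231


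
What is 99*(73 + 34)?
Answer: 10593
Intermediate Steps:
99*(73 + 34) = 99*107 = 10593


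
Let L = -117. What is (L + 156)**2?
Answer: 1521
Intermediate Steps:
(L + 156)**2 = (-117 + 156)**2 = 39**2 = 1521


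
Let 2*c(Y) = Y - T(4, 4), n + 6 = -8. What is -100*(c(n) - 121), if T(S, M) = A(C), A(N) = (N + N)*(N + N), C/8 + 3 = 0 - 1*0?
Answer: 128000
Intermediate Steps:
C = -24 (C = -24 + 8*(0 - 1*0) = -24 + 8*(0 + 0) = -24 + 8*0 = -24 + 0 = -24)
A(N) = 4*N**2 (A(N) = (2*N)*(2*N) = 4*N**2)
T(S, M) = 2304 (T(S, M) = 4*(-24)**2 = 4*576 = 2304)
n = -14 (n = -6 - 8 = -14)
c(Y) = -1152 + Y/2 (c(Y) = (Y - 1*2304)/2 = (Y - 2304)/2 = (-2304 + Y)/2 = -1152 + Y/2)
-100*(c(n) - 121) = -100*((-1152 + (1/2)*(-14)) - 121) = -100*((-1152 - 7) - 121) = -100*(-1159 - 121) = -100*(-1280) = 128000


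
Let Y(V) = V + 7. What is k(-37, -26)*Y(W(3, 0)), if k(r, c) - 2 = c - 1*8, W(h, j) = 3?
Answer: -320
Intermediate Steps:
k(r, c) = -6 + c (k(r, c) = 2 + (c - 1*8) = 2 + (c - 8) = 2 + (-8 + c) = -6 + c)
Y(V) = 7 + V
k(-37, -26)*Y(W(3, 0)) = (-6 - 26)*(7 + 3) = -32*10 = -320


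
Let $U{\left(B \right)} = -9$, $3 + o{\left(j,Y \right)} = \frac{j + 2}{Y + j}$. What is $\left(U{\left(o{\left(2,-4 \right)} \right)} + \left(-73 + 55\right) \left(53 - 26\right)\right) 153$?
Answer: $-75735$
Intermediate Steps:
$o{\left(j,Y \right)} = -3 + \frac{2 + j}{Y + j}$ ($o{\left(j,Y \right)} = -3 + \frac{j + 2}{Y + j} = -3 + \frac{2 + j}{Y + j}$)
$\left(U{\left(o{\left(2,-4 \right)} \right)} + \left(-73 + 55\right) \left(53 - 26\right)\right) 153 = \left(-9 + \left(-73 + 55\right) \left(53 - 26\right)\right) 153 = \left(-9 - 486\right) 153 = \left(-495\right) 153 = -75735$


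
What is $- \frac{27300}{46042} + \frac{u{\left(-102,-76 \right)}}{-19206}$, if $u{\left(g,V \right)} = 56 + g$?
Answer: $- \frac{130551467}{221070663} \approx -0.59054$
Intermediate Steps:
$- \frac{27300}{46042} + \frac{u{\left(-102,-76 \right)}}{-19206} = - \frac{27300}{46042} + \frac{56 - 102}{-19206} = \left(-27300\right) \frac{1}{46042} - - \frac{23}{9603} = - \frac{13650}{23021} + \frac{23}{9603} = - \frac{130551467}{221070663}$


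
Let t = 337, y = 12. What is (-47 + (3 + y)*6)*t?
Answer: 14491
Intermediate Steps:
(-47 + (3 + y)*6)*t = (-47 + (3 + 12)*6)*337 = (-47 + 15*6)*337 = (-47 + 90)*337 = 43*337 = 14491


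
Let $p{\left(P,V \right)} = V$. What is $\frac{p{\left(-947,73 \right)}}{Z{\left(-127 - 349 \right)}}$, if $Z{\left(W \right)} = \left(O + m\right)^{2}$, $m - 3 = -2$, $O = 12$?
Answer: $\frac{73}{169} \approx 0.43195$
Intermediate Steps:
$m = 1$ ($m = 3 - 2 = 1$)
$Z{\left(W \right)} = 169$ ($Z{\left(W \right)} = \left(12 + 1\right)^{2} = 13^{2} = 169$)
$\frac{p{\left(-947,73 \right)}}{Z{\left(-127 - 349 \right)}} = \frac{73}{169}$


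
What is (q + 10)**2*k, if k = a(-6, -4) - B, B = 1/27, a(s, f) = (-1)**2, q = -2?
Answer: 1664/27 ≈ 61.630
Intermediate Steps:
a(s, f) = 1
B = 1/27 ≈ 0.037037
k = 26/27 (k = 1 - 1*1/27 = 1 - 1/27 = 26/27 ≈ 0.96296)
(q + 10)**2*k = (-2 + 10)**2*(26/27) = 8**2*(26/27) = 64*(26/27) = 1664/27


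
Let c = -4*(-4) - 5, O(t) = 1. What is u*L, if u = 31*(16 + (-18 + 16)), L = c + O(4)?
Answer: 5208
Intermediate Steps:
c = 11 (c = 16 - 5 = 11)
L = 12 (L = 11 + 1 = 12)
u = 434 (u = 31*(16 - 2) = 31*14 = 434)
u*L = 434*12 = 5208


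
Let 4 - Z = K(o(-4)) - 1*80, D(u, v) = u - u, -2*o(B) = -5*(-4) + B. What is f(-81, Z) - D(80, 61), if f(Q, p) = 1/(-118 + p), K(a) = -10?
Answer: -1/24 ≈ -0.041667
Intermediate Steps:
o(B) = -10 - B/2 (o(B) = -(-5*(-4) + B)/2 = -(20 + B)/2 = -10 - B/2)
D(u, v) = 0
Z = 94 (Z = 4 - (-10 - 1*80) = 4 - (-10 - 80) = 4 - 1*(-90) = 4 + 90 = 94)
f(-81, Z) - D(80, 61) = 1/(-118 + 94) - 1*0 = 1/(-24) + 0 = -1/24 + 0 = -1/24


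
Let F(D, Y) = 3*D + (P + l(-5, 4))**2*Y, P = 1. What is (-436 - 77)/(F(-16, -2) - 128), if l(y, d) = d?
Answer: 513/226 ≈ 2.2699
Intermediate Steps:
F(D, Y) = 3*D + 25*Y (F(D, Y) = 3*D + (1 + 4)**2*Y = 3*D + 5**2*Y = 3*D + 25*Y)
(-436 - 77)/(F(-16, -2) - 128) = (-436 - 77)/((3*(-16) + 25*(-2)) - 128) = -513/((-48 - 50) - 128) = -513/(-98 - 128) = -513/(-226) = -513*(-1/226) = 513/226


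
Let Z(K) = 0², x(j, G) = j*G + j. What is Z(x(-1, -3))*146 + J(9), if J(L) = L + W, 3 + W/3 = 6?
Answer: 18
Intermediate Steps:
W = 9 (W = -9 + 3*6 = -9 + 18 = 9)
x(j, G) = j + G*j (x(j, G) = G*j + j = j + G*j)
Z(K) = 0
J(L) = 9 + L (J(L) = L + 9 = 9 + L)
Z(x(-1, -3))*146 + J(9) = 0*146 + (9 + 9) = 0 + 18 = 18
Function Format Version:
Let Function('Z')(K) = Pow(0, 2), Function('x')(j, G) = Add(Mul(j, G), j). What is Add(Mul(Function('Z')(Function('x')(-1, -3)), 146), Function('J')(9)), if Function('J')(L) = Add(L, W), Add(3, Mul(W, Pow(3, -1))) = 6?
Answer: 18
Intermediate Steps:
W = 9 (W = Add(-9, Mul(3, 6)) = Add(-9, 18) = 9)
Function('x')(j, G) = Add(j, Mul(G, j)) (Function('x')(j, G) = Add(Mul(G, j), j) = Add(j, Mul(G, j)))
Function('Z')(K) = 0
Function('J')(L) = Add(9, L) (Function('J')(L) = Add(L, 9) = Add(9, L))
Add(Mul(Function('Z')(Function('x')(-1, -3)), 146), Function('J')(9)) = Add(Mul(0, 146), Add(9, 9)) = Add(0, 18) = 18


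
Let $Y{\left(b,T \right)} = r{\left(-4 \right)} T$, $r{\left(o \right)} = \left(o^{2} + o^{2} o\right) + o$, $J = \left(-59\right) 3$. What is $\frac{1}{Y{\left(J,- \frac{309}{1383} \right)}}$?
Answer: $\frac{461}{5356} \approx 0.086072$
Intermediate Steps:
$J = -177$
$r{\left(o \right)} = o + o^{2} + o^{3}$ ($r{\left(o \right)} = \left(o^{2} + o^{3}\right) + o = o + o^{2} + o^{3}$)
$Y{\left(b,T \right)} = - 52 T$ ($Y{\left(b,T \right)} = - 4 \left(1 - 4 + \left(-4\right)^{2}\right) T = - 4 \left(1 - 4 + 16\right) T = \left(-4\right) 13 T = - 52 T$)
$\frac{1}{Y{\left(J,- \frac{309}{1383} \right)}} = \frac{1}{\left(-52\right) \left(- \frac{309}{1383}\right)} = \frac{1}{\left(-52\right) \left(\left(-309\right) \frac{1}{1383}\right)} = \frac{1}{\left(-52\right) \left(- \frac{103}{461}\right)} = \frac{1}{\frac{5356}{461}} = \frac{461}{5356}$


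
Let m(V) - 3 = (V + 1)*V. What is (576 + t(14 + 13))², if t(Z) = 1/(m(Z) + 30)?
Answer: 206538436225/622521 ≈ 3.3178e+5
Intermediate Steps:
m(V) = 3 + V*(1 + V) (m(V) = 3 + (V + 1)*V = 3 + (1 + V)*V = 3 + V*(1 + V))
t(Z) = 1/(33 + Z + Z²) (t(Z) = 1/((3 + Z + Z²) + 30) = 1/(33 + Z + Z²))
(576 + t(14 + 13))² = (576 + 1/(33 + (14 + 13) + (14 + 13)²))² = (576 + 1/(33 + 27 + 27²))² = (576 + 1/(33 + 27 + 729))² = (576 + 1/789)² = (454465/789)² = 206538436225/622521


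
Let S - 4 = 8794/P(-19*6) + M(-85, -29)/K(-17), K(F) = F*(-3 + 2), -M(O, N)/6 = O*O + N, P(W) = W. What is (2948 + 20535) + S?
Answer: 20223122/969 ≈ 20870.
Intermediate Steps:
M(O, N) = -6*N - 6*O**2 (M(O, N) = -6*(O*O + N) = -6*(O**2 + N) = -6*(N + O**2) = -6*N - 6*O**2)
K(F) = -F (K(F) = F*(-1) = -F)
S = -2531905/969 (S = 4 + (8794/((-19*6)) + (-6*(-29) - 6*(-85)**2)/((-1*(-17)))) = 4 + (8794/(-114) + (174 - 6*7225)/17) = 4 + (8794*(-1/114) + (174 - 43350)*(1/17)) = 4 + (-4397/57 - 43176*1/17) = 4 + (-4397/57 - 43176/17) = 4 - 2535781/969 = -2531905/969 ≈ -2612.9)
(2948 + 20535) + S = (2948 + 20535) - 2531905/969 = 23483 - 2531905/969 = 20223122/969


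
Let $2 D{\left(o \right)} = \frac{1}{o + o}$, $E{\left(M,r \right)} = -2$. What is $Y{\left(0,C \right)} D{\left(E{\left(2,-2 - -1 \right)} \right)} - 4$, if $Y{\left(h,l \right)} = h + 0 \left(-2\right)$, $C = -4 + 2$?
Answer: $-4$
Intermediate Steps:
$C = -2$
$Y{\left(h,l \right)} = h$ ($Y{\left(h,l \right)} = h + 0 = h$)
$D{\left(o \right)} = \frac{1}{4 o}$ ($D{\left(o \right)} = \frac{1}{2 \left(o + o\right)} = \frac{1}{2 \cdot 2 o} = \frac{\frac{1}{2} \frac{1}{o}}{2} = \frac{1}{4 o}$)
$Y{\left(0,C \right)} D{\left(E{\left(2,-2 - -1 \right)} \right)} - 4 = 0 \frac{1}{4 \left(-2\right)} - 4 = 0 \cdot \frac{1}{4} \left(- \frac{1}{2}\right) - 4 = 0 \left(- \frac{1}{8}\right) - 4 = 0 - 4 = -4$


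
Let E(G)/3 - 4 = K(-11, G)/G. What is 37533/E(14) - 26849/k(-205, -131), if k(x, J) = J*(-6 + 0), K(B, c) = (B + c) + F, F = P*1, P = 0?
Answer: 136086953/46374 ≈ 2934.6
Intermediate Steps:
F = 0 (F = 0*1 = 0)
K(B, c) = B + c (K(B, c) = (B + c) + 0 = B + c)
k(x, J) = -6*J (k(x, J) = J*(-6) = -6*J)
E(G) = 12 + 3*(-11 + G)/G (E(G) = 12 + 3*((-11 + G)/G) = 12 + 3*(-11 + G)/G)
37533/E(14) - 26849/k(-205, -131) = 37533/(15 - 33/14) - 26849/((-6*(-131))) = 37533/(15 - 33*1/14) - 26849/786 = 37533/(15 - 33/14) - 26849*1/786 = 37533/(177/14) - 26849/786 = 37533*(14/177) - 26849/786 = 175154/59 - 26849/786 = 136086953/46374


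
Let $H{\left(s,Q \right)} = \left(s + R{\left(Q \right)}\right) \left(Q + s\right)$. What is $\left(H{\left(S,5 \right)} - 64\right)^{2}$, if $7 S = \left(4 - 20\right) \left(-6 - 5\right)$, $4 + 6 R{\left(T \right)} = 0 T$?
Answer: $\frac{9810110116}{21609} \approx 4.5398 \cdot 10^{5}$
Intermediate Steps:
$R{\left(T \right)} = - \frac{2}{3}$ ($R{\left(T \right)} = - \frac{2}{3} + \frac{0 T}{6} = - \frac{2}{3} + \frac{1}{6} \cdot 0 = - \frac{2}{3} + 0 = - \frac{2}{3}$)
$S = \frac{176}{7}$ ($S = \frac{\left(4 - 20\right) \left(-6 - 5\right)}{7} = \frac{\left(4 - 20\right) \left(-11\right)}{7} = \frac{\left(-16\right) \left(-11\right)}{7} = \frac{1}{7} \cdot 176 = \frac{176}{7} \approx 25.143$)
$H{\left(s,Q \right)} = \left(- \frac{2}{3} + s\right) \left(Q + s\right)$ ($H{\left(s,Q \right)} = \left(s - \frac{2}{3}\right) \left(Q + s\right) = \left(- \frac{2}{3} + s\right) \left(Q + s\right)$)
$\left(H{\left(S,5 \right)} - 64\right)^{2} = \left(\left(\left(\frac{176}{7}\right)^{2} - \frac{10}{3} - \frac{352}{21} + 5 \cdot \frac{176}{7}\right) - 64\right)^{2} = \left(\left(\frac{30976}{49} - \frac{10}{3} - \frac{352}{21} + \frac{880}{7}\right) - 64\right)^{2} = \left(\frac{108454}{147} - 64\right)^{2} = \left(\frac{99046}{147}\right)^{2} = \frac{9810110116}{21609}$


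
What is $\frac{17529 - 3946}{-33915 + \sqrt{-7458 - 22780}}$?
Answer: $- \frac{460667445}{1150257463} - \frac{13583 i \sqrt{30238}}{1150257463} \approx -0.40049 - 0.0020534 i$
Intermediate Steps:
$\frac{17529 - 3946}{-33915 + \sqrt{-7458 - 22780}} = \frac{13583}{-33915 + \sqrt{-30238}} = \frac{13583}{-33915 + i \sqrt{30238}}$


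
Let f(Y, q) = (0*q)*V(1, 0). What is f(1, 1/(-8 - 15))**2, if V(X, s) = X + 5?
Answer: 0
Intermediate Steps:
V(X, s) = 5 + X
f(Y, q) = 0 (f(Y, q) = (0*q)*(5 + 1) = 0*6 = 0)
f(1, 1/(-8 - 15))**2 = 0**2 = 0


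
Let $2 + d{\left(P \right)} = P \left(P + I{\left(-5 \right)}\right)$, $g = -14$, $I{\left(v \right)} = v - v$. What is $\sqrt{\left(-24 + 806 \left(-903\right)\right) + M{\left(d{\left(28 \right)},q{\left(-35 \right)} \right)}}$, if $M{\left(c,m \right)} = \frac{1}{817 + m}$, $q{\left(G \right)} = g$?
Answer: $\frac{5 i \sqrt{18772762855}}{803} \approx 853.14 i$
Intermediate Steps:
$I{\left(v \right)} = 0$
$q{\left(G \right)} = -14$
$d{\left(P \right)} = -2 + P^{2}$ ($d{\left(P \right)} = -2 + P \left(P + 0\right) = -2 + P P = -2 + P^{2}$)
$\sqrt{\left(-24 + 806 \left(-903\right)\right) + M{\left(d{\left(28 \right)},q{\left(-35 \right)} \right)}} = \sqrt{\left(-24 + 806 \left(-903\right)\right) + \frac{1}{817 - 14}} = \sqrt{\left(-24 - 727818\right) + \frac{1}{803}} = \sqrt{-727842 + \frac{1}{803}} = \sqrt{- \frac{584457125}{803}} = \frac{5 i \sqrt{18772762855}}{803}$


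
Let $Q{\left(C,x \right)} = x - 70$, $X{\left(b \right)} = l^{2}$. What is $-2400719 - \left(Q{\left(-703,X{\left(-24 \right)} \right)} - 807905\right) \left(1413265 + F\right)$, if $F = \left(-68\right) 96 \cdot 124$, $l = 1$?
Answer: $487846644663$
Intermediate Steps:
$X{\left(b \right)} = 1$ ($X{\left(b \right)} = 1^{2} = 1$)
$F = -809472$ ($F = \left(-6528\right) 124 = -809472$)
$Q{\left(C,x \right)} = -70 + x$ ($Q{\left(C,x \right)} = x - 70 = -70 + x$)
$-2400719 - \left(Q{\left(-703,X{\left(-24 \right)} \right)} - 807905\right) \left(1413265 + F\right) = -2400719 - \left(\left(-70 + 1\right) - 807905\right) \left(1413265 - 809472\right) = -2400719 - \left(-69 - 807905\right) 603793 = -2400719 - \left(-807974\right) 603793 = -2400719 - -487849045382 = -2400719 + 487849045382 = 487846644663$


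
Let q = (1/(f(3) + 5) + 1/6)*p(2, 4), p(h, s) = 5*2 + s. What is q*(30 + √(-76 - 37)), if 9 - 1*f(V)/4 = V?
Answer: 2450/29 + 245*I*√113/87 ≈ 84.483 + 29.935*I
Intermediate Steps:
f(V) = 36 - 4*V
p(h, s) = 10 + s
q = 245/87 (q = (1/((36 - 4*3) + 5) + 1/6)*(10 + 4) = (1/((36 - 12) + 5) + ⅙)*14 = (1/(24 + 5) + ⅙)*14 = (1/29 + ⅙)*14 = (35/174)*14 = 245/87 ≈ 2.8161)
q*(30 + √(-76 - 37)) = 245*(30 + √(-76 - 37))/87 = 245*(30 + √(-113))/87 = 245*(30 + I*√113)/87 = 2450/29 + 245*I*√113/87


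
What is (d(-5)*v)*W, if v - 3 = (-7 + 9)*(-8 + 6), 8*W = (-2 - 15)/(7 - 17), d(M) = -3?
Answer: 51/80 ≈ 0.63750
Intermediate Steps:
W = 17/80 (W = ((-2 - 15)/(7 - 17))/8 = (-17/(-10))/8 = (-17*(-1/10))/8 = (1/8)*(17/10) = 17/80 ≈ 0.21250)
v = -1 (v = 3 + (-7 + 9)*(-8 + 6) = 3 + 2*(-2) = 3 - 4 = -1)
(d(-5)*v)*W = -3*(-1)*(17/80) = 3*(17/80) = 51/80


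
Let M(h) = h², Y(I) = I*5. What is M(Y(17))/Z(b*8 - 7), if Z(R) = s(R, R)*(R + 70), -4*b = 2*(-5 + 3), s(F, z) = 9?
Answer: 7225/639 ≈ 11.307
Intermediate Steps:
Y(I) = 5*I
b = 1 (b = -(-5 + 3)/2 = -(-2)/2 = -¼*(-4) = 1)
Z(R) = 630 + 9*R (Z(R) = 9*(R + 70) = 9*(70 + R) = 630 + 9*R)
M(Y(17))/Z(b*8 - 7) = (5*17)²/(630 + 9*(1*8 - 7)) = 85²/(630 + 9*(8 - 7)) = 7225/(630 + 9*1) = 7225/(630 + 9) = 7225/639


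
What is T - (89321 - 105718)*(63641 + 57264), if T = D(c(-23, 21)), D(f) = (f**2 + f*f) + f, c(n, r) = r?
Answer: 1982480188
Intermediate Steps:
D(f) = f + 2*f**2 (D(f) = (f**2 + f**2) + f = 2*f**2 + f = f + 2*f**2)
T = 903 (T = 21*(1 + 2*21) = 21*(1 + 42) = 21*43 = 903)
T - (89321 - 105718)*(63641 + 57264) = 903 - (89321 - 105718)*(63641 + 57264) = 903 - (-16397)*120905 = 903 - 1*(-1982479285) = 903 + 1982479285 = 1982480188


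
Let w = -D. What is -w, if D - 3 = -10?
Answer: -7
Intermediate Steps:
D = -7 (D = 3 - 10 = -7)
w = 7 (w = -1*(-7) = 7)
-w = -1*7 = -7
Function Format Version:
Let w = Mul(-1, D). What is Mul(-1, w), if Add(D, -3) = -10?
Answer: -7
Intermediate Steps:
D = -7 (D = Add(3, -10) = -7)
w = 7 (w = Mul(-1, -7) = 7)
Mul(-1, w) = Mul(-1, 7) = -7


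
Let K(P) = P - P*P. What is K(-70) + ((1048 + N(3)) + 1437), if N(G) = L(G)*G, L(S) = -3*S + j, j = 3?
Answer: -2503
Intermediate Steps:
L(S) = 3 - 3*S (L(S) = -3*S + 3 = 3 - 3*S)
K(P) = P - P²
N(G) = G*(3 - 3*G) (N(G) = (3 - 3*G)*G = G*(3 - 3*G))
K(-70) + ((1048 + N(3)) + 1437) = -70*(1 - 1*(-70)) + ((1048 + 3*3*(1 - 1*3)) + 1437) = -70*(1 + 70) + ((1048 + 3*3*(1 - 3)) + 1437) = -70*71 + ((1048 + 3*3*(-2)) + 1437) = -4970 + ((1048 - 18) + 1437) = -4970 + (1030 + 1437) = -4970 + 2467 = -2503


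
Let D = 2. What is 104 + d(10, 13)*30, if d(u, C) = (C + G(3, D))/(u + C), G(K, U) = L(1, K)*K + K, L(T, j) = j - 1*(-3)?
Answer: 3412/23 ≈ 148.35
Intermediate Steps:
L(T, j) = 3 + j (L(T, j) = j + 3 = 3 + j)
G(K, U) = K + K*(3 + K) (G(K, U) = (3 + K)*K + K = K*(3 + K) + K = K + K*(3 + K))
d(u, C) = (21 + C)/(C + u) (d(u, C) = (C + 3*(4 + 3))/(u + C) = (C + 3*7)/(C + u) = (C + 21)/(C + u) = (21 + C)/(C + u))
104 + d(10, 13)*30 = 104 + ((21 + 13)/(13 + 10))*30 = 104 + (34/23)*30 = 104 + 1020/23 = 3412/23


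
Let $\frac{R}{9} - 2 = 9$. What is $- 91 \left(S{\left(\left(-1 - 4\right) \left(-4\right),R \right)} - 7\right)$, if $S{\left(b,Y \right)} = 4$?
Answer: $273$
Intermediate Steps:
$R = 99$ ($R = 18 + 9 \cdot 9 = 18 + 81 = 99$)
$- 91 \left(S{\left(\left(-1 - 4\right) \left(-4\right),R \right)} - 7\right) = - 91 \left(4 - 7\right) = \left(-91\right) \left(-3\right) = 273$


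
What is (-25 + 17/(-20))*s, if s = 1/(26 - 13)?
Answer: -517/260 ≈ -1.9885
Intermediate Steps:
s = 1/13 ≈ 0.076923
(-25 + 17/(-20))*s = (-25 + 17/(-20))*(1/13) = (-25 + 17*(-1/20))*(1/13) = (-25 - 17/20)*(1/13) = -517/20*1/13 = -517/260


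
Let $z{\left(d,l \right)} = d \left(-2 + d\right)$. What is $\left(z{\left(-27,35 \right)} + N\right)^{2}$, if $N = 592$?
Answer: $1890625$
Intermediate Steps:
$\left(z{\left(-27,35 \right)} + N\right)^{2} = \left(- 27 \left(-2 - 27\right) + 592\right)^{2} = \left(\left(-27\right) \left(-29\right) + 592\right)^{2} = \left(783 + 592\right)^{2} = 1375^{2} = 1890625$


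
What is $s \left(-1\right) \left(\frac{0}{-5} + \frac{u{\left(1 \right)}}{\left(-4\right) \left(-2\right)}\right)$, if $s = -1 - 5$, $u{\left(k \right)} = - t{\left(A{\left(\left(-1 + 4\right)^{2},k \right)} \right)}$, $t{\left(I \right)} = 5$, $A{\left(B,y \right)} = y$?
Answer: $- \frac{15}{4} \approx -3.75$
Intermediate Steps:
$u{\left(k \right)} = -5$ ($u{\left(k \right)} = \left(-1\right) 5 = -5$)
$s = -6$ ($s = -1 - 5 = -6$)
$s \left(-1\right) \left(\frac{0}{-5} + \frac{u{\left(1 \right)}}{\left(-4\right) \left(-2\right)}\right) = \left(-6\right) \left(-1\right) \left(\frac{0}{-5} - \frac{5}{\left(-4\right) \left(-2\right)}\right) = 6 \left(0 \left(- \frac{1}{5}\right) - \frac{5}{8}\right) = 6 \left(0 - \frac{5}{8}\right) = 6 \left(- \frac{5}{8}\right) = - \frac{15}{4}$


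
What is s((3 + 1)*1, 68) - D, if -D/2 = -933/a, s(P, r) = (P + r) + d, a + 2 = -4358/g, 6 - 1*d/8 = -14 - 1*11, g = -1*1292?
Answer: -921596/887 ≈ -1039.0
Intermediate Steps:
g = -1292
d = 248 (d = 48 - 8*(-14 - 1*11) = 48 - 8*(-14 - 11) = 48 - 8*(-25) = 48 + 200 = 248)
a = 887/646 (a = -2 - 4358/(-1292) = -2 - 4358*(-1/1292) = -2 + 2179/646 = 887/646 ≈ 1.3731)
s(P, r) = 248 + P + r (s(P, r) = (P + r) + 248 = 248 + P + r)
D = 1205436/887 (D = -(-1866)/887/646 = -(-1866)*646/887 = -2*(-602718/887) = 1205436/887 ≈ 1359.0)
s((3 + 1)*1, 68) - D = (248 + (3 + 1)*1 + 68) - 1*1205436/887 = (248 + 4*1 + 68) - 1205436/887 = (248 + 4 + 68) - 1205436/887 = 320 - 1205436/887 = -921596/887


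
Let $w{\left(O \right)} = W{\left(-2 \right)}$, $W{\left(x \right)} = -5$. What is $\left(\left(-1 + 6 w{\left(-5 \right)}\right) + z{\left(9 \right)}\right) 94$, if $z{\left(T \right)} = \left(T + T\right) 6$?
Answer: $7238$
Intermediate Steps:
$w{\left(O \right)} = -5$
$z{\left(T \right)} = 12 T$ ($z{\left(T \right)} = 2 T 6 = 12 T$)
$\left(\left(-1 + 6 w{\left(-5 \right)}\right) + z{\left(9 \right)}\right) 94 = \left(\left(-1 + 6 \left(-5\right)\right) + 12 \cdot 9\right) 94 = \left(\left(-1 - 30\right) + 108\right) 94 = \left(-31 + 108\right) 94 = 77 \cdot 94 = 7238$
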